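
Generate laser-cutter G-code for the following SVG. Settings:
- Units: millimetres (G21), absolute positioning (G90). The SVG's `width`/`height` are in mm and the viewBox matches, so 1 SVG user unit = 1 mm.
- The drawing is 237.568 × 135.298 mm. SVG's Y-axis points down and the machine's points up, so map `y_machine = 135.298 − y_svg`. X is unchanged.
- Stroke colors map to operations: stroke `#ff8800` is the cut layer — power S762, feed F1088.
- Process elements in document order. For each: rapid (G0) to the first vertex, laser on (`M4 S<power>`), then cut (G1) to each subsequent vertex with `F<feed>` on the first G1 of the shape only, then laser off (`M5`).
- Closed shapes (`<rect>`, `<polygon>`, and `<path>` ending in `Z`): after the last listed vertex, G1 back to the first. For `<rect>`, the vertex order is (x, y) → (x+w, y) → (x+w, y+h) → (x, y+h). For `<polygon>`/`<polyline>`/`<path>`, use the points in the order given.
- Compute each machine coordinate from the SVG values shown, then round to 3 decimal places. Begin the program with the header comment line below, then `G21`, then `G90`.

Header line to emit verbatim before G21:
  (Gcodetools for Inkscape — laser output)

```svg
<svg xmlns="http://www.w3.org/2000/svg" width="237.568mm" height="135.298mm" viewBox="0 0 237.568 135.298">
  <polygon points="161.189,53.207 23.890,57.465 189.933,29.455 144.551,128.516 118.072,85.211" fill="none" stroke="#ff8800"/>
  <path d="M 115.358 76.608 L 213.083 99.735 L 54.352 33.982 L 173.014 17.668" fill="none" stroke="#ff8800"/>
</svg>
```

(Gcodetools for Inkscape — laser output)
G21
G90
G0 X161.189 Y82.091
M4 S762
G1 X23.890 Y77.833 F1088
G1 X189.933 Y105.843
G1 X144.551 Y6.782
G1 X118.072 Y50.087
G1 X161.189 Y82.091
M5
G0 X115.358 Y58.690
M4 S762
G1 X213.083 Y35.563 F1088
G1 X54.352 Y101.316
G1 X173.014 Y117.630
M5

1 u = 1 mm; y_m = 135.298 − y.

[1] `<polygon>` closed polygon, #ff8800→cut S762 F1088: (161.189,82.091) → (23.890,77.833) → (189.933,105.843) → (144.551,6.782) → (118.072,50.087) → (161.189,82.091) (closed)

[2] `<path>` open polyline, #ff8800→cut S762 F1088: (115.358,58.690) → (213.083,35.563) → (54.352,101.316) → (173.014,117.630)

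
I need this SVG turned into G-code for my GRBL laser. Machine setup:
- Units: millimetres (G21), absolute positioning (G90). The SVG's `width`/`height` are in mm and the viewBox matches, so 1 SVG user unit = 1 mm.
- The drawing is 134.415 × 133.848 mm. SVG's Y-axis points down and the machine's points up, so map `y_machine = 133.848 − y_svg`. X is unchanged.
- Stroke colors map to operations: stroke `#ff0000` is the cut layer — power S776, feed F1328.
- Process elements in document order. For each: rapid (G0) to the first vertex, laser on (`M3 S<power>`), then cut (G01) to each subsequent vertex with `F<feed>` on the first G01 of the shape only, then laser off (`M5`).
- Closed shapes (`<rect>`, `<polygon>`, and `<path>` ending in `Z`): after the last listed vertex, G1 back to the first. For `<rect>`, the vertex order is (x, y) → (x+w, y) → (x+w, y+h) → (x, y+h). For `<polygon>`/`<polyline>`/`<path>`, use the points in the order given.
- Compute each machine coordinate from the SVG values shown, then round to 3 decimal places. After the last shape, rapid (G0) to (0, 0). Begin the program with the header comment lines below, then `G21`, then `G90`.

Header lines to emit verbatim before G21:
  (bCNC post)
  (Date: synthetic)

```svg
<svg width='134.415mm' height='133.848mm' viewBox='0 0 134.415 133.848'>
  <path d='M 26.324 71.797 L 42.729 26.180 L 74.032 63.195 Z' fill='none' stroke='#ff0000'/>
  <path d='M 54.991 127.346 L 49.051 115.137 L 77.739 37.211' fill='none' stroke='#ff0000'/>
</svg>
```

Since the viewBox matches the mm dimensions, user units are millimetres directly. The only transform is the Y-flip y_m = 133.848 − y_svg.

Shape 1 is a regular polygon drawn with `<path>`. Its stroke #ff0000 means cut at S776, F1328. After flipping Y the toolpath is (26.324,62.051) → (42.729,107.668) → (74.032,70.653) → (26.324,62.051), returning to the start.

Shape 2 is a open polyline drawn with `<path>`. Its stroke #ff0000 means cut at S776, F1328. After flipping Y the toolpath is (54.991,6.502) → (49.051,18.711) → (77.739,96.637).

(bCNC post)
(Date: synthetic)
G21
G90
G0 X26.324 Y62.051
M3 S776
G01 X42.729 Y107.668 F1328
G01 X74.032 Y70.653
G01 X26.324 Y62.051
M5
G0 X54.991 Y6.502
M3 S776
G01 X49.051 Y18.711 F1328
G01 X77.739 Y96.637
M5
G0 X0.000 Y0.000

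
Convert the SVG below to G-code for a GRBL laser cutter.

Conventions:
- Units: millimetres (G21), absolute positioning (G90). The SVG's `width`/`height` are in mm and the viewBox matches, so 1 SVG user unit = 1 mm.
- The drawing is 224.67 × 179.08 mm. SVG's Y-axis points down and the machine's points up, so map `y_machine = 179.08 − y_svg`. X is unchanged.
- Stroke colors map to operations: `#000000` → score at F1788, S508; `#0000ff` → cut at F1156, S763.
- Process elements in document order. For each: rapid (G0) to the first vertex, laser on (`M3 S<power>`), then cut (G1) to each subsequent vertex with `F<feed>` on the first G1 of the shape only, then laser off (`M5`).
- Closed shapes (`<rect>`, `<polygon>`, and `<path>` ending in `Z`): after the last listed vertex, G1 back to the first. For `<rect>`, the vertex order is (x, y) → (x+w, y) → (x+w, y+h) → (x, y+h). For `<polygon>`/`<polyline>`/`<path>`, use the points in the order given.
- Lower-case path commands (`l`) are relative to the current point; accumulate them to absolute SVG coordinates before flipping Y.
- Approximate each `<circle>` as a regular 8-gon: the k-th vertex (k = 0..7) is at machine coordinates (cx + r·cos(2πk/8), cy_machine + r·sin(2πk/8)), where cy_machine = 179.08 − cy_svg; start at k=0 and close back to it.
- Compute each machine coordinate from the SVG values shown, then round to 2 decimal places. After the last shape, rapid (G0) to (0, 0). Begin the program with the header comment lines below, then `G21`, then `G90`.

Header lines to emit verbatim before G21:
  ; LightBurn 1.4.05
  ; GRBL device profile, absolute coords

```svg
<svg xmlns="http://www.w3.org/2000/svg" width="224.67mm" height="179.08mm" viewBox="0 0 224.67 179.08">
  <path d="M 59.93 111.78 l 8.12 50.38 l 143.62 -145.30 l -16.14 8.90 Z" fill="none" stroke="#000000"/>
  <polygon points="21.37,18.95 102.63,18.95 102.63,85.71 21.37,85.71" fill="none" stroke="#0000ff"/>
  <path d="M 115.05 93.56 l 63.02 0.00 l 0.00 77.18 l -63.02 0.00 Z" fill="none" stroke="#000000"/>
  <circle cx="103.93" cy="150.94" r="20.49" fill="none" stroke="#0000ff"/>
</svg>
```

1 u = 1 mm; y_m = 179.08 − y.

[1] `<path>` closed polygon, #000000→score S508 F1788: (59.93,67.30) → (68.05,16.92) → (211.67,162.22) → (195.53,153.32) → (59.93,67.30) (closed)

[2] `<polygon>` rectangle, #0000ff→cut S763 F1156: (21.37,160.13) → (102.63,160.13) → (102.63,93.37) → (21.37,93.37) → (21.37,160.13) (closed)

[3] `<path>` rectangle, #000000→score S508 F1788: (115.05,85.52) → (178.07,85.52) → (178.07,8.34) → (115.05,8.34) → (115.05,85.52) (closed)

[4] `<circle>` circle, #0000ff→cut S763 F1156: (124.42,28.14) → (118.42,42.63) → (103.93,48.63) → (89.44,42.63) → (83.44,28.14) → (89.44,13.65) → (103.93,7.65) → (118.42,13.65) → (124.42,28.14) (closed)

; LightBurn 1.4.05
; GRBL device profile, absolute coords
G21
G90
G0 X59.93 Y67.30
M3 S508
G1 X68.05 Y16.92 F1788
G1 X211.67 Y162.22
G1 X195.53 Y153.32
G1 X59.93 Y67.30
M5
G0 X21.37 Y160.13
M3 S763
G1 X102.63 Y160.13 F1156
G1 X102.63 Y93.37
G1 X21.37 Y93.37
G1 X21.37 Y160.13
M5
G0 X115.05 Y85.52
M3 S508
G1 X178.07 Y85.52 F1788
G1 X178.07 Y8.34
G1 X115.05 Y8.34
G1 X115.05 Y85.52
M5
G0 X124.42 Y28.14
M3 S763
G1 X118.42 Y42.63 F1156
G1 X103.93 Y48.63
G1 X89.44 Y42.63
G1 X83.44 Y28.14
G1 X89.44 Y13.65
G1 X103.93 Y7.65
G1 X118.42 Y13.65
G1 X124.42 Y28.14
M5
G0 X0.00 Y0.00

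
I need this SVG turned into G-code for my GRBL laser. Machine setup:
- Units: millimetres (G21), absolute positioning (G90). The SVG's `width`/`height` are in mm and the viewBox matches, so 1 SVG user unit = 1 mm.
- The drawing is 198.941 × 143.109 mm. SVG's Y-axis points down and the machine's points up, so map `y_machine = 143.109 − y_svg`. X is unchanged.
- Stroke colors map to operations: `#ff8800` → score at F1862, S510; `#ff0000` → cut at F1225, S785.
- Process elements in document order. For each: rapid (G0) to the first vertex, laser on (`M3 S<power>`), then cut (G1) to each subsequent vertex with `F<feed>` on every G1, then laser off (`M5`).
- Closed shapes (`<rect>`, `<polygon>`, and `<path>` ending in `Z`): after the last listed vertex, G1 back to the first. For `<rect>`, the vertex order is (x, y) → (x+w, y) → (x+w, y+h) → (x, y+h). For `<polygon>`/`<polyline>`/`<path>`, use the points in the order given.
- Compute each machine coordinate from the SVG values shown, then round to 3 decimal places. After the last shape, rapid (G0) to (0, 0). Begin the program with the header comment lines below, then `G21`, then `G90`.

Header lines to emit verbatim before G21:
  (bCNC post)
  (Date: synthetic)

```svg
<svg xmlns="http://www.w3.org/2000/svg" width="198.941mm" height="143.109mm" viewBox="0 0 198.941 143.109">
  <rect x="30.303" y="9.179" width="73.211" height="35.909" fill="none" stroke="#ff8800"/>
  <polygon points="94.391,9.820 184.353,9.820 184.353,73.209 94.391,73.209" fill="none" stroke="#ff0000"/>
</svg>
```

Since the viewBox matches the mm dimensions, user units are millimetres directly. The only transform is the Y-flip y_m = 143.109 − y_svg.

Shape 1 is a rectangle drawn with `<rect>`. Its stroke #ff8800 means score at S510, F1862. After flipping Y the toolpath is (30.303,133.930) → (103.514,133.930) → (103.514,98.021) → (30.303,98.021) → (30.303,133.930), returning to the start.

Shape 2 is a rectangle drawn with `<polygon>`. Its stroke #ff0000 means cut at S785, F1225. After flipping Y the toolpath is (94.391,133.289) → (184.353,133.289) → (184.353,69.900) → (94.391,69.900) → (94.391,133.289), returning to the start.

(bCNC post)
(Date: synthetic)
G21
G90
G0 X30.303 Y133.930
M3 S510
G1 X103.514 Y133.930 F1862
G1 X103.514 Y98.021 F1862
G1 X30.303 Y98.021 F1862
G1 X30.303 Y133.930 F1862
M5
G0 X94.391 Y133.289
M3 S785
G1 X184.353 Y133.289 F1225
G1 X184.353 Y69.900 F1225
G1 X94.391 Y69.900 F1225
G1 X94.391 Y133.289 F1225
M5
G0 X0.000 Y0.000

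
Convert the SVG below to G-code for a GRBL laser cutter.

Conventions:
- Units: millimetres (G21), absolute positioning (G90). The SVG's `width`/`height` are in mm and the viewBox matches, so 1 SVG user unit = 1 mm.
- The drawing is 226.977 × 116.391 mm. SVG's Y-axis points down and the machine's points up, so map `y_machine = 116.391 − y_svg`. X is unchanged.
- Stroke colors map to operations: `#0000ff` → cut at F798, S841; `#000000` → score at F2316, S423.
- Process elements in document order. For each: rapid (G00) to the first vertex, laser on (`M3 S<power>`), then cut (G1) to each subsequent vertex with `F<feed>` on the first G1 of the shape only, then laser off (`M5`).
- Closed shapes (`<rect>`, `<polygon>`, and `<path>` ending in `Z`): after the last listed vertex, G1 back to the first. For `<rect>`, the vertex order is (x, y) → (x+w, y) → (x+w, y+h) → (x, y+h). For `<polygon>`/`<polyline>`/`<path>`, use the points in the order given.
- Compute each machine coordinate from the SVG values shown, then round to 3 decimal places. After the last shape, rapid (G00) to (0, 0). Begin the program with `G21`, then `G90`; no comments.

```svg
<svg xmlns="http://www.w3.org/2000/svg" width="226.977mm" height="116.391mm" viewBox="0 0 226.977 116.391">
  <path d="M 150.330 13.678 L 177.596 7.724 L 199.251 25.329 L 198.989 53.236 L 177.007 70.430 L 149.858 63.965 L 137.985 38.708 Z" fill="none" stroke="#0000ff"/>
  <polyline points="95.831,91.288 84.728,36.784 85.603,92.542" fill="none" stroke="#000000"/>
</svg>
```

G21
G90
G00 X150.330 Y102.713
M3 S841
G1 X177.596 Y108.667 F798
G1 X199.251 Y91.062
G1 X198.989 Y63.155
G1 X177.007 Y45.961
G1 X149.858 Y52.426
G1 X137.985 Y77.683
G1 X150.330 Y102.713
M5
G00 X95.831 Y25.103
M3 S423
G1 X84.728 Y79.607 F2316
G1 X85.603 Y23.849
M5
G00 X0.000 Y0.000

viewBox `0 0 226.977 116.391` with mm width/height → 1 unit = 1 mm. Flip: y_m = 116.391 − y_svg.

**Shape 1** — `<path>` regular polygon, stroke `#0000ff` → cut (S841, F798). Machine vertices: (150.330,102.713) → (177.596,108.667) → (199.251,91.062) → (198.989,63.155) → (177.007,45.961) → (149.858,52.426) → (137.985,77.683) → (150.330,102.713). Closed: final G1 returns to the first vertex.

**Shape 2** — `<polyline>` open polyline, stroke `#000000` → score (S423, F2316). Machine vertices: (95.831,25.103) → (84.728,79.607) → (85.603,23.849). Open path.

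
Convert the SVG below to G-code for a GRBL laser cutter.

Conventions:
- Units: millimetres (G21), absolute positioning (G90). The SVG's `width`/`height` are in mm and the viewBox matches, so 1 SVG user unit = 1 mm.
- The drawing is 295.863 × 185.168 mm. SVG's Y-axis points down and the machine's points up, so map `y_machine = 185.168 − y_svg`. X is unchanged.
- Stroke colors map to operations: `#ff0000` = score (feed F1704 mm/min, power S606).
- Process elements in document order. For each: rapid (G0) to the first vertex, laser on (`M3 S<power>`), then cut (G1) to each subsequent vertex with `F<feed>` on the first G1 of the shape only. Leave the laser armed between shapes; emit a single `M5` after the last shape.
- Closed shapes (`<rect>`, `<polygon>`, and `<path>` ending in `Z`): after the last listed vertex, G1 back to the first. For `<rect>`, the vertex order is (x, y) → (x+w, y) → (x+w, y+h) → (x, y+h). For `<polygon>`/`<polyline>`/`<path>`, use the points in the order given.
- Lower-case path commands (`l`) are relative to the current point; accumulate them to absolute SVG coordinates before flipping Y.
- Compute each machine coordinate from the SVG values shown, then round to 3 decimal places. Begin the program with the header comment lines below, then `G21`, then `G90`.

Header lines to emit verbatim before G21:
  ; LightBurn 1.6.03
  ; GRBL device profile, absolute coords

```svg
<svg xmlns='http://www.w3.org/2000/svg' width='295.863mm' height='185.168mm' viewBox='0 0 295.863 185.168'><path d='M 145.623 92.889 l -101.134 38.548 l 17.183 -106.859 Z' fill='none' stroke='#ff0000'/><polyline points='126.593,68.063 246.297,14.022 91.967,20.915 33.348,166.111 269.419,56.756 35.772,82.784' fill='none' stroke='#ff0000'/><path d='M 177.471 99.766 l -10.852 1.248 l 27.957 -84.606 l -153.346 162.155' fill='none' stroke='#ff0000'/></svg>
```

Since the viewBox matches the mm dimensions, user units are millimetres directly. The only transform is the Y-flip y_m = 185.168 − y_svg.

Shape 1 is a regular polygon drawn with `<path>`. Its stroke #ff0000 means score at S606, F1704. After flipping Y the toolpath is (145.623,92.279) → (44.489,53.731) → (61.672,160.590) → (145.623,92.279), returning to the start.

Shape 2 is a open polyline drawn with `<polyline>`. Its stroke #ff0000 means score at S606, F1704. After flipping Y the toolpath is (126.593,117.105) → (246.297,171.146) → (91.967,164.253) → (33.348,19.057) → (269.419,128.412) → (35.772,102.384).

Shape 3 is a open polyline drawn with `<path>`. Its stroke #ff0000 means score at S606, F1704. After flipping Y the toolpath is (177.471,85.402) → (166.619,84.154) → (194.576,168.760) → (41.230,6.605).

; LightBurn 1.6.03
; GRBL device profile, absolute coords
G21
G90
G0 X145.623 Y92.279
M3 S606
G1 X44.489 Y53.731 F1704
G1 X61.672 Y160.590
G1 X145.623 Y92.279
G0 X126.593 Y117.105
M3 S606
G1 X246.297 Y171.146 F1704
G1 X91.967 Y164.253
G1 X33.348 Y19.057
G1 X269.419 Y128.412
G1 X35.772 Y102.384
G0 X177.471 Y85.402
M3 S606
G1 X166.619 Y84.154 F1704
G1 X194.576 Y168.760
G1 X41.230 Y6.605
M5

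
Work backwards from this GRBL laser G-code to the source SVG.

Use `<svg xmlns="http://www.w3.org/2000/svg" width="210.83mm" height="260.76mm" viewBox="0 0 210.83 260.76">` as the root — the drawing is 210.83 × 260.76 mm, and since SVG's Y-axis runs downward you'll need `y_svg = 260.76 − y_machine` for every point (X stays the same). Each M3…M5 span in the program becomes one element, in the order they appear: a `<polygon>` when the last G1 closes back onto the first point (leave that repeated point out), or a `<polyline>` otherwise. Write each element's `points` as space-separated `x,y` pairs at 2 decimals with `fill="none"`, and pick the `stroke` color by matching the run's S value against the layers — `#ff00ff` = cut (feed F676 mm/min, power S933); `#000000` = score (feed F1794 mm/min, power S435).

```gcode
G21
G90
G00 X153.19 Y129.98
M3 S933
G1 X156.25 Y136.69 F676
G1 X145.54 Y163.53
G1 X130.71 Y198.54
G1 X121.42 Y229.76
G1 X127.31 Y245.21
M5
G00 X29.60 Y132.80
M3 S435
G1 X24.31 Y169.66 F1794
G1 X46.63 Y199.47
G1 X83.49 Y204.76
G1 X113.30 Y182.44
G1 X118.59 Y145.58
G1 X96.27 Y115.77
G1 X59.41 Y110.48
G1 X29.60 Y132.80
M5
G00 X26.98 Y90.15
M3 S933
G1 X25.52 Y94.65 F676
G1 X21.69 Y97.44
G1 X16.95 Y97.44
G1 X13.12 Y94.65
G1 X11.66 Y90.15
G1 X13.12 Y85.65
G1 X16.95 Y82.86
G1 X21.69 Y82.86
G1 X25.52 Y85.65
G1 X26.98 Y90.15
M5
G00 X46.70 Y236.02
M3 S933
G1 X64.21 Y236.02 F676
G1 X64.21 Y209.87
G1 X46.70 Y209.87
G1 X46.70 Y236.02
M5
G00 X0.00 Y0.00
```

Machine Y-up, SVG Y-down with viewBox height 260.76, so y_svg = 260.76 − y_machine; X carries over.

Run 1: the run's S933 means `#ff00ff` (cut). The run is open, so emit a `<polyline>` with points (Y-flipped): 153.19,130.78 156.25,124.07 145.54,97.23 130.71,62.22 121.42,31.00 127.31,15.55.

Run 2: the run's S435 means `#000000` (score). The run returns to its start, so emit a `<polygon>` with points (Y-flipped): 29.60,127.96 24.31,91.10 46.63,61.29 83.49,56.00 113.30,78.32 118.59,115.18 96.27,144.99 59.41,150.28.

Run 3: the run's S933 means `#ff00ff` (cut). The run returns to its start, so emit a `<polygon>` with points (Y-flipped): 26.98,170.61 25.52,166.11 21.69,163.32 16.95,163.32 13.12,166.11 11.66,170.61 13.12,175.11 16.95,177.90 21.69,177.90 25.52,175.11.

Run 4: S933 ⇒ cut layer `#ff00ff`. The run returns to its start, so emit a `<polygon>` with points (Y-flipped): 46.70,24.74 64.21,24.74 64.21,50.89 46.70,50.89.

<svg xmlns="http://www.w3.org/2000/svg" width="210.83mm" height="260.76mm" viewBox="0 0 210.83 260.76">
  <polyline points="153.19,130.78 156.25,124.07 145.54,97.23 130.71,62.22 121.42,31.00 127.31,15.55" fill="none" stroke="#ff00ff"/>
  <polygon points="29.60,127.96 24.31,91.10 46.63,61.29 83.49,56.00 113.30,78.32 118.59,115.18 96.27,144.99 59.41,150.28" fill="none" stroke="#000000"/>
  <polygon points="26.98,170.61 25.52,166.11 21.69,163.32 16.95,163.32 13.12,166.11 11.66,170.61 13.12,175.11 16.95,177.90 21.69,177.90 25.52,175.11" fill="none" stroke="#ff00ff"/>
  <polygon points="46.70,24.74 64.21,24.74 64.21,50.89 46.70,50.89" fill="none" stroke="#ff00ff"/>
</svg>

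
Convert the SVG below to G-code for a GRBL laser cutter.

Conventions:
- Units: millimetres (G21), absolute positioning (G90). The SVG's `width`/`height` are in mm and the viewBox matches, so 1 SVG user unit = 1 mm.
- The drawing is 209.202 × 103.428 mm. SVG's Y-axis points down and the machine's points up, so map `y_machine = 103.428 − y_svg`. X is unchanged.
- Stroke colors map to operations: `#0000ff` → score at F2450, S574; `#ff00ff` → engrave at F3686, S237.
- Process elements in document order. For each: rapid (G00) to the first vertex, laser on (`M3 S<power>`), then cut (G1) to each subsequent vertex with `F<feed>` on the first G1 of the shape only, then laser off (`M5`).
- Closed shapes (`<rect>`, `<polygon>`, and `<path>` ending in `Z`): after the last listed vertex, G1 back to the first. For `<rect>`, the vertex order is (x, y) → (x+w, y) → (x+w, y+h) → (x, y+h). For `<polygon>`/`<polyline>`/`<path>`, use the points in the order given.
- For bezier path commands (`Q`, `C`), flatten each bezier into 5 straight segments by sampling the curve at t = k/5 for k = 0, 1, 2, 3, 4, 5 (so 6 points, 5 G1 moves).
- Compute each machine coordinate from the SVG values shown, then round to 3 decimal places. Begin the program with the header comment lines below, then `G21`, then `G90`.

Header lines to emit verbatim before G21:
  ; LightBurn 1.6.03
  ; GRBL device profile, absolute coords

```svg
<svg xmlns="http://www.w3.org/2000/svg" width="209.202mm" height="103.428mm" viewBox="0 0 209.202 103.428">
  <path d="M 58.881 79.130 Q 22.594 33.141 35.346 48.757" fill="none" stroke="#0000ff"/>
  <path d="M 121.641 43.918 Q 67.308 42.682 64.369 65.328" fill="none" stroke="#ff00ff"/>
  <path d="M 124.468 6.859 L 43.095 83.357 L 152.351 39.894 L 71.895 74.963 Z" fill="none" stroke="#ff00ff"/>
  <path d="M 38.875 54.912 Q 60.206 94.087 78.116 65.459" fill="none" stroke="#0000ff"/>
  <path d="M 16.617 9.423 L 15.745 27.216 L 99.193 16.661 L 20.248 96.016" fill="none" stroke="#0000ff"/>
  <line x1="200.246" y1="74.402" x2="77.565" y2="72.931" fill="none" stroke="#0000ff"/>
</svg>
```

Since the viewBox matches the mm dimensions, user units are millimetres directly. The only transform is the Y-flip y_m = 103.428 − y_svg.

Shape 1 is a quadratic bezier drawn with `<path>`. Its stroke #0000ff means score at S574, F2450. After flipping Y the toolpath is (58.881,24.298) → (46.328,40.229) → (37.698,51.232) → (32.991,57.307) → (32.207,58.453) → (35.346,54.671).

Shape 2 is a quadratic bezier drawn with `<path>`. Its stroke #ff00ff means engrave at S237, F3686. After flipping Y the toolpath is (121.641,59.510) → (101.964,59.049) → (86.398,56.678) → (74.943,52.396) → (67.600,46.203) → (64.369,38.100).

Shape 3 is a closed polygon drawn with `<path>`. Its stroke #ff00ff means engrave at S237, F3686. After flipping Y the toolpath is (124.468,96.569) → (43.095,20.071) → (152.351,63.534) → (71.895,28.465) → (124.468,96.569), returning to the start.

Shape 4 is a quadratic bezier drawn with `<path>`. Its stroke #0000ff means score at S574, F2450. After flipping Y the toolpath is (38.875,48.516) → (47.271,35.558) → (55.392,28.024) → (63.241,25.915) → (70.815,29.230) → (78.116,37.969).

Shape 5 is a open polyline drawn with `<path>`. Its stroke #0000ff means score at S574, F2450. After flipping Y the toolpath is (16.617,94.005) → (15.745,76.212) → (99.193,86.767) → (20.248,7.412).

Shape 6 is a line segment drawn with `<line>`. Its stroke #0000ff means score at S574, F2450. After flipping Y the toolpath is (200.246,29.026) → (77.565,30.497).

; LightBurn 1.6.03
; GRBL device profile, absolute coords
G21
G90
G00 X58.881 Y24.298
M3 S574
G1 X46.328 Y40.229 F2450
G1 X37.698 Y51.232
G1 X32.991 Y57.307
G1 X32.207 Y58.453
G1 X35.346 Y54.671
M5
G00 X121.641 Y59.510
M3 S237
G1 X101.964 Y59.049 F3686
G1 X86.398 Y56.678
G1 X74.943 Y52.396
G1 X67.600 Y46.203
G1 X64.369 Y38.100
M5
G00 X124.468 Y96.569
M3 S237
G1 X43.095 Y20.071 F3686
G1 X152.351 Y63.534
G1 X71.895 Y28.465
G1 X124.468 Y96.569
M5
G00 X38.875 Y48.516
M3 S574
G1 X47.271 Y35.558 F2450
G1 X55.392 Y28.024
G1 X63.241 Y25.915
G1 X70.815 Y29.230
G1 X78.116 Y37.969
M5
G00 X16.617 Y94.005
M3 S574
G1 X15.745 Y76.212 F2450
G1 X99.193 Y86.767
G1 X20.248 Y7.412
M5
G00 X200.246 Y29.026
M3 S574
G1 X77.565 Y30.497 F2450
M5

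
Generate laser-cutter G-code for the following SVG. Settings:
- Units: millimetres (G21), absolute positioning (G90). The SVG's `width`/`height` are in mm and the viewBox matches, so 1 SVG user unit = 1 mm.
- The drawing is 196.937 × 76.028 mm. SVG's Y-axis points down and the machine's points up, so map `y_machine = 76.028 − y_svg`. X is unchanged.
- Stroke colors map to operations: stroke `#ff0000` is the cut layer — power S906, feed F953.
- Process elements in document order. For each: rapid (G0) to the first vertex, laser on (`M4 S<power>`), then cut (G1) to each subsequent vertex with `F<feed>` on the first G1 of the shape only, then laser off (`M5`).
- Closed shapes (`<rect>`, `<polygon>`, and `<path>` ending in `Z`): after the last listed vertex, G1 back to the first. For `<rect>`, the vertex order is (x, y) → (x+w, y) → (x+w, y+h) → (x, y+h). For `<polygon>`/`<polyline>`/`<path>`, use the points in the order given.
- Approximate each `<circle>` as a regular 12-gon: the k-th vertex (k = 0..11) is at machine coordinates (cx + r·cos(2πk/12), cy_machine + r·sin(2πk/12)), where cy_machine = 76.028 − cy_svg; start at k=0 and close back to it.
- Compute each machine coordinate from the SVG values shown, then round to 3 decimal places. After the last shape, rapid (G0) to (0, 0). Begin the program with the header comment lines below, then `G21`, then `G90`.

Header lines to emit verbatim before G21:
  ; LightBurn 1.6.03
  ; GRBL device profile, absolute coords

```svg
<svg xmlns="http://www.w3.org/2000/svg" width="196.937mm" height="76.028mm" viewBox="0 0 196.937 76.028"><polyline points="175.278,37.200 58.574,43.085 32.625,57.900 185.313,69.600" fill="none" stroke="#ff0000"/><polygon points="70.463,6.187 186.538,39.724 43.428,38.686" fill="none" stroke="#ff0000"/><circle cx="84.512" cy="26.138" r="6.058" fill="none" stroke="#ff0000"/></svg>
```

; LightBurn 1.6.03
; GRBL device profile, absolute coords
G21
G90
G0 X175.278 Y38.828
M4 S906
G1 X58.574 Y32.943 F953
G1 X32.625 Y18.128
G1 X185.313 Y6.428
M5
G0 X70.463 Y69.841
M4 S906
G1 X186.538 Y36.304 F953
G1 X43.428 Y37.342
G1 X70.463 Y69.841
M5
G0 X90.570 Y49.890
M4 S906
G1 X89.758 Y52.919 F953
G1 X87.541 Y55.136
G1 X84.512 Y55.948
G1 X81.483 Y55.136
G1 X79.266 Y52.919
G1 X78.454 Y49.890
G1 X79.266 Y46.861
G1 X81.483 Y44.644
G1 X84.512 Y43.832
G1 X87.541 Y44.644
G1 X89.758 Y46.861
G1 X90.570 Y49.890
M5
G0 X0.000 Y0.000

viewBox `0 0 196.937 76.028` with mm width/height → 1 unit = 1 mm. Flip: y_m = 76.028 − y_svg.

**Shape 1** — `<polyline>` open polyline, stroke `#ff0000` → cut (S906, F953). Machine vertices: (175.278,38.828) → (58.574,32.943) → (32.625,18.128) → (185.313,6.428). Open path.

**Shape 2** — `<polygon>` closed polygon, stroke `#ff0000` → cut (S906, F953). Machine vertices: (70.463,69.841) → (186.538,36.304) → (43.428,37.342) → (70.463,69.841). Closed: final G1 returns to the first vertex.

**Shape 3** — `<circle>` circle, stroke `#ff0000` → cut (S906, F953). Machine vertices: (90.570,49.890) → (89.758,52.919) → (87.541,55.136) → (84.512,55.948) → (81.483,55.136) → (79.266,52.919) → (78.454,49.890) → (79.266,46.861) → (81.483,44.644) → (84.512,43.832) → (87.541,44.644) → (89.758,46.861) → (90.570,49.890). Closed: final G1 returns to the first vertex.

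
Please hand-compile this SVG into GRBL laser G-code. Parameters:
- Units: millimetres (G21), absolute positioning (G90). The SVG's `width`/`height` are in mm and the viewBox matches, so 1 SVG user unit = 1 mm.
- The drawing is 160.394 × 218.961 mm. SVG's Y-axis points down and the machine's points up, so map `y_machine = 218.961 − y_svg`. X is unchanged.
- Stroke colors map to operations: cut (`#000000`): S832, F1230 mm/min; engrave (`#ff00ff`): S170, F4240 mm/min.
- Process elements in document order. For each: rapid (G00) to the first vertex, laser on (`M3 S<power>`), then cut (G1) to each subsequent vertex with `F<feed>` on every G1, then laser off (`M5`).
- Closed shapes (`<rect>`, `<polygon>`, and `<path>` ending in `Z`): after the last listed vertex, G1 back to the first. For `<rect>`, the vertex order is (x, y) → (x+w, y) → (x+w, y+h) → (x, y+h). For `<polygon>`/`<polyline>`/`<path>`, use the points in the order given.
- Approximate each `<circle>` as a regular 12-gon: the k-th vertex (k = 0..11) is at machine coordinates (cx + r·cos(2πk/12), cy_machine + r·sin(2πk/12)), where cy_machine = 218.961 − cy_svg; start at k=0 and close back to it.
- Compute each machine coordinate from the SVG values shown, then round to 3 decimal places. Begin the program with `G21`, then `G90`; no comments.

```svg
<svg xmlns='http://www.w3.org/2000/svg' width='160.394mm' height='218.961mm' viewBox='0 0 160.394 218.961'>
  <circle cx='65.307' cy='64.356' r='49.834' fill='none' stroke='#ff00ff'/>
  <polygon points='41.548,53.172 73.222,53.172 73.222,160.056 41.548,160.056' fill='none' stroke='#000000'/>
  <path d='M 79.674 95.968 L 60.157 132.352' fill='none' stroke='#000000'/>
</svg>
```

viewBox `0 0 160.394 218.961` with mm width/height → 1 unit = 1 mm. Flip: y_m = 218.961 − y_svg.

**Shape 1** — `<circle>` circle, stroke `#ff00ff` → engrave (S170, F4240). Machine vertices: (115.141,154.605) → (108.465,179.522) → (90.224,197.763) → (65.307,204.439) → (40.390,197.763) → (22.149,179.522) → (15.473,154.605) → (22.149,129.688) → (40.390,111.447) → (65.307,104.771) → (90.224,111.447) → (108.465,129.688) → (115.141,154.605). Closed: final G1 returns to the first vertex.

**Shape 2** — `<polygon>` rectangle, stroke `#000000` → cut (S832, F1230). Machine vertices: (41.548,165.789) → (73.222,165.789) → (73.222,58.905) → (41.548,58.905) → (41.548,165.789). Closed: final G1 returns to the first vertex.

**Shape 3** — `<path>` line segment, stroke `#000000` → cut (S832, F1230). Machine vertices: (79.674,122.993) → (60.157,86.609). Open path.

G21
G90
G00 X115.141 Y154.605
M3 S170
G1 X108.465 Y179.522 F4240
G1 X90.224 Y197.763 F4240
G1 X65.307 Y204.439 F4240
G1 X40.390 Y197.763 F4240
G1 X22.149 Y179.522 F4240
G1 X15.473 Y154.605 F4240
G1 X22.149 Y129.688 F4240
G1 X40.390 Y111.447 F4240
G1 X65.307 Y104.771 F4240
G1 X90.224 Y111.447 F4240
G1 X108.465 Y129.688 F4240
G1 X115.141 Y154.605 F4240
M5
G00 X41.548 Y165.789
M3 S832
G1 X73.222 Y165.789 F1230
G1 X73.222 Y58.905 F1230
G1 X41.548 Y58.905 F1230
G1 X41.548 Y165.789 F1230
M5
G00 X79.674 Y122.993
M3 S832
G1 X60.157 Y86.609 F1230
M5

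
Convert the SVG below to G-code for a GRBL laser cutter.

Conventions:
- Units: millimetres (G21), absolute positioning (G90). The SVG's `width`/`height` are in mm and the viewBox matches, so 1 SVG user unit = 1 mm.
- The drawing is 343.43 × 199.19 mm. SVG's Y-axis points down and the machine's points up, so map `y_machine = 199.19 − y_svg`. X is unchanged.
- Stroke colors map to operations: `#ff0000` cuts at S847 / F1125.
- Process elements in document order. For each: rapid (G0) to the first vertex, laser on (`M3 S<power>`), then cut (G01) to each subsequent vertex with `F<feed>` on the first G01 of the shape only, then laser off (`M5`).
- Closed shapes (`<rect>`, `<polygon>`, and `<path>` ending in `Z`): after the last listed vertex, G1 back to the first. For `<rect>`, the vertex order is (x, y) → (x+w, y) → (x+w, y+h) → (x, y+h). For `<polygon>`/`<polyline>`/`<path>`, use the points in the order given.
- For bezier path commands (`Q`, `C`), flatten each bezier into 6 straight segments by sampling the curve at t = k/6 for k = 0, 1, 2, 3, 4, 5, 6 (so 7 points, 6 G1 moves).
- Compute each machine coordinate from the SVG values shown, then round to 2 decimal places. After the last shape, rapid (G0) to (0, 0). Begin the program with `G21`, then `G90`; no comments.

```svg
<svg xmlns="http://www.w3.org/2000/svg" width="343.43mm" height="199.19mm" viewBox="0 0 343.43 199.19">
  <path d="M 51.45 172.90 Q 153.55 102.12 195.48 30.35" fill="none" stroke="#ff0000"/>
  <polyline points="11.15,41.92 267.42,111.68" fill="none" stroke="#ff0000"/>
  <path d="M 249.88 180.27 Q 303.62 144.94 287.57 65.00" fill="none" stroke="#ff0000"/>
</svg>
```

G21
G90
G0 X51.45 Y26.29
M3 S847
G01 X83.81 Y49.91 F1125
G01 X112.83 Y73.59
G01 X138.51 Y97.32
G01 X160.84 Y121.10
G01 X179.83 Y144.94
G01 X195.48 Y168.84
M5
G0 X11.15 Y157.27
M3 S847
G01 X267.42 Y87.51 F1125
M5
G0 X249.88 Y18.92
M3 S847
G01 X265.85 Y31.94 F1125
G01 X277.95 Y47.43
G01 X286.17 Y65.40
G01 X290.52 Y85.85
G01 X290.98 Y108.78
G01 X287.57 Y134.19
M5
G0 X0.00 Y0.00

viewBox `0 0 343.43 199.19` with mm width/height → 1 unit = 1 mm. Flip: y_m = 199.19 − y_svg.

**Shape 1** — `<path>` quadratic bezier, stroke `#ff0000` → cut (S847, F1125). Control points (SVG): P0=(51.45,172.90), P1=(153.55,102.12), P2=(195.48,30.35); sampled at t=k/6. Machine vertices: (51.45,26.29) → (83.81,49.91) → (112.83,73.59) → (138.51,97.32) → (160.84,121.10) → (179.83,144.94) → (195.48,168.84). Open path.

**Shape 2** — `<polyline>` line segment, stroke `#ff0000` → cut (S847, F1125). Machine vertices: (11.15,157.27) → (267.42,87.51). Open path.

**Shape 3** — `<path>` quadratic bezier, stroke `#ff0000` → cut (S847, F1125). Control points (SVG): P0=(249.88,180.27), P1=(303.62,144.94), P2=(287.57,65.00); sampled at t=k/6. Machine vertices: (249.88,18.92) → (265.85,31.94) → (277.95,47.43) → (286.17,65.40) → (290.52,85.85) → (290.98,108.78) → (287.57,134.19). Open path.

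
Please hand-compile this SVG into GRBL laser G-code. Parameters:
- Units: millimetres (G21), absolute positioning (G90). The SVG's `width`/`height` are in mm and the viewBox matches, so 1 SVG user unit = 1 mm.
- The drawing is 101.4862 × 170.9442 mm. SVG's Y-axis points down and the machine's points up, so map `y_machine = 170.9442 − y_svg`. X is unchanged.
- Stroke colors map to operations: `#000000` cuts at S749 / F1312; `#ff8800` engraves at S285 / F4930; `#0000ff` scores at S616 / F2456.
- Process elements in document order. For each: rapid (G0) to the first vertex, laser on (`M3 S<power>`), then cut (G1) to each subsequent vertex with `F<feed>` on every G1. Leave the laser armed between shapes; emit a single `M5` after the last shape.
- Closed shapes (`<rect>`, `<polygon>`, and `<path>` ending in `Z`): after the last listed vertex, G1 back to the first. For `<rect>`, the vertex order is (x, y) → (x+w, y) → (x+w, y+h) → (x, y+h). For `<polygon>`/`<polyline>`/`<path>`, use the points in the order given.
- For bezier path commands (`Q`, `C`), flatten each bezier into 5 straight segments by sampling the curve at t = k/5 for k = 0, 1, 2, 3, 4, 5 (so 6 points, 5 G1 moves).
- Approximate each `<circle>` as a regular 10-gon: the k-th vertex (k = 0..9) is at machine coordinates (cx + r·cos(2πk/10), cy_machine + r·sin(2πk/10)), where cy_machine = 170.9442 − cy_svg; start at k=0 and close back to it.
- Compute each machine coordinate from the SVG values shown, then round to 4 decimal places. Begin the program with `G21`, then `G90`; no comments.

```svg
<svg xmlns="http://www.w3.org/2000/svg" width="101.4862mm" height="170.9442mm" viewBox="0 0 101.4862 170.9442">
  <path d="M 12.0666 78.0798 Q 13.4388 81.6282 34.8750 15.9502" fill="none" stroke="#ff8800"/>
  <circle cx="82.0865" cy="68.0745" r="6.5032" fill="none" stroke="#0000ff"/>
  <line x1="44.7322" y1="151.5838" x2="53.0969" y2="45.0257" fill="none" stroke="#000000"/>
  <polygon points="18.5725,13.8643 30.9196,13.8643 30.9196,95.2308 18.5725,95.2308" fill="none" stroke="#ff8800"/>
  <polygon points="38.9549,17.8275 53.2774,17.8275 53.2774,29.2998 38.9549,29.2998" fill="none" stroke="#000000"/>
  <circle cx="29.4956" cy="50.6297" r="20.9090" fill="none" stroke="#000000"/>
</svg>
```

G21
G90
G0 X12.0666 Y92.8644
M3 S285
G1 X13.4180 Y94.2141 F4930
G1 X16.3746 Y101.1019 F4930
G1 X20.9363 Y113.5278 F4930
G1 X27.1031 Y131.4919 F4930
G1 X34.8750 Y154.9940 F4930
G0 X88.5897 Y102.8697
M3 S616
G1 X87.3477 Y106.6922 F2456
G1 X84.0961 Y109.0546 F2456
G1 X80.0769 Y109.0546 F2456
G1 X76.8253 Y106.6922 F2456
G1 X75.5833 Y102.8697 F2456
G1 X76.8253 Y99.0472 F2456
G1 X80.0769 Y96.6848 F2456
G1 X84.0961 Y96.6848 F2456
G1 X87.3477 Y99.0472 F2456
G1 X88.5897 Y102.8697 F2456
G0 X44.7322 Y19.3604
M3 S749
G1 X53.0969 Y125.9185 F1312
G0 X18.5725 Y157.0799
M3 S285
G1 X30.9196 Y157.0799 F4930
G1 X30.9196 Y75.7134 F4930
G1 X18.5725 Y75.7134 F4930
G1 X18.5725 Y157.0799 F4930
G0 X38.9549 Y153.1167
M3 S749
G1 X53.2774 Y153.1167 F1312
G1 X53.2774 Y141.6444 F1312
G1 X38.9549 Y141.6444 F1312
G1 X38.9549 Y153.1167 F1312
G0 X50.4046 Y120.3145
M3 S749
G1 X46.4113 Y132.6045 F1312
G1 X35.9568 Y140.2001 F1312
G1 X23.0344 Y140.2001 F1312
G1 X12.5799 Y132.6045 F1312
G1 X8.5866 Y120.3145 F1312
G1 X12.5799 Y108.0245 F1312
G1 X23.0344 Y100.4289 F1312
G1 X35.9568 Y100.4289 F1312
G1 X46.4113 Y108.0245 F1312
G1 X50.4046 Y120.3145 F1312
M5

1 u = 1 mm; y_m = 170.9442 − y.

[1] `<path>` quadratic bezier, #ff8800→engrave S285 F4930: (12.0666,92.8644) → (13.4180,94.2141) → (16.3746,101.1019) → (20.9363,113.5278) → (27.1031,131.4919) → (34.8750,154.9940)

[2] `<circle>` circle, #0000ff→score S616 F2456: (88.5897,102.8697) → (87.3477,106.6922) → (84.0961,109.0546) → (80.0769,109.0546) → (76.8253,106.6922) → (75.5833,102.8697) → (76.8253,99.0472) → (80.0769,96.6848) → (84.0961,96.6848) → (87.3477,99.0472) → (88.5897,102.8697) (closed)

[3] `<line>` line segment, #000000→cut S749 F1312: (44.7322,19.3604) → (53.0969,125.9185)

[4] `<polygon>` rectangle, #ff8800→engrave S285 F4930: (18.5725,157.0799) → (30.9196,157.0799) → (30.9196,75.7134) → (18.5725,75.7134) → (18.5725,157.0799) (closed)

[5] `<polygon>` rectangle, #000000→cut S749 F1312: (38.9549,153.1167) → (53.2774,153.1167) → (53.2774,141.6444) → (38.9549,141.6444) → (38.9549,153.1167) (closed)

[6] `<circle>` circle, #000000→cut S749 F1312: (50.4046,120.3145) → (46.4113,132.6045) → (35.9568,140.2001) → (23.0344,140.2001) → (12.5799,132.6045) → (8.5866,120.3145) → (12.5799,108.0245) → (23.0344,100.4289) → (35.9568,100.4289) → (46.4113,108.0245) → (50.4046,120.3145) (closed)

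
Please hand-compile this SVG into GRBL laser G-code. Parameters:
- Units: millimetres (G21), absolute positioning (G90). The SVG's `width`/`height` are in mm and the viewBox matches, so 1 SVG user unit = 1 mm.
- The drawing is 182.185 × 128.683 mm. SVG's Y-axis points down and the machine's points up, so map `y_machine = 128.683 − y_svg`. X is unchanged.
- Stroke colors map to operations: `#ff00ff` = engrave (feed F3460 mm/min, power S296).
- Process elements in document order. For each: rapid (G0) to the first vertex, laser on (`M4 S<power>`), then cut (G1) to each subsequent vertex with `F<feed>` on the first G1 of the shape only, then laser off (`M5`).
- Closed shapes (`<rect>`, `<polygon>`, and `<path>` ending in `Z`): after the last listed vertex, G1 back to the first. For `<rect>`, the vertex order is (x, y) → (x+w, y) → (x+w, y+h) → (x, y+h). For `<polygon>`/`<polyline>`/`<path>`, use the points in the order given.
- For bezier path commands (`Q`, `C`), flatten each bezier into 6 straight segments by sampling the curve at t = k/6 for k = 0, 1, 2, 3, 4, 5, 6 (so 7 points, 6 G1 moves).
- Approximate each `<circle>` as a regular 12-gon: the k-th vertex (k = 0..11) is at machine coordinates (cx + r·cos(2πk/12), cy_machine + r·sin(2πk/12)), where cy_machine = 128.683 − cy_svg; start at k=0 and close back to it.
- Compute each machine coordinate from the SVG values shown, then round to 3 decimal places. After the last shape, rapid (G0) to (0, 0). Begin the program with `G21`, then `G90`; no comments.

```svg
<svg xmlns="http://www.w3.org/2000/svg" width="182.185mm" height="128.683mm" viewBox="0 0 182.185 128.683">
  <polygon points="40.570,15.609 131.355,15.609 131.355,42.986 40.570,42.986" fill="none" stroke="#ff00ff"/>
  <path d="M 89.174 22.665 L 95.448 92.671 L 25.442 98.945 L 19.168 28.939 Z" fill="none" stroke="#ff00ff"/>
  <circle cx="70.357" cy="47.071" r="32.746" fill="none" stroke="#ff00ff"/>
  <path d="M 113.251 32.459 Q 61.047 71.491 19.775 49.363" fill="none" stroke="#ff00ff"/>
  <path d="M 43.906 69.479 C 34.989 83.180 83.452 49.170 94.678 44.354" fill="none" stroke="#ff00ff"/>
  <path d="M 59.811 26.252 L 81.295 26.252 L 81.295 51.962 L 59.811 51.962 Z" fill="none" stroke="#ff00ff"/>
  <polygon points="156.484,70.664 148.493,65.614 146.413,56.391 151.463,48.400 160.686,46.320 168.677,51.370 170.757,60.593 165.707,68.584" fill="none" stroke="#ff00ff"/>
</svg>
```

G21
G90
G0 X40.570 Y113.074
M4 S296
G1 X131.355 Y113.074 F3460
G1 X131.355 Y85.697
G1 X40.570 Y85.697
G1 X40.570 Y113.074
M5
G0 X89.174 Y106.018
M4 S296
G1 X95.448 Y36.012 F3460
G1 X25.442 Y29.738
G1 X19.168 Y99.744
G1 X89.174 Y106.018
M5
G0 X103.103 Y81.612
M4 S296
G1 X98.716 Y97.985 F3460
G1 X86.730 Y109.971
G1 X70.357 Y114.358
G1 X53.984 Y109.971
G1 X41.998 Y97.985
G1 X37.611 Y81.612
G1 X41.998 Y65.239
G1 X53.984 Y53.253
G1 X70.357 Y48.866
G1 X86.730 Y53.253
G1 X98.716 Y65.239
G1 X103.103 Y81.612
M5
G0 X113.251 Y96.224
M4 S296
G1 X96.153 Y84.912 F3460
G1 X79.663 Y76.998
G1 X63.780 Y72.482
G1 X48.504 Y71.364
G1 X33.836 Y73.643
G1 X19.775 Y79.320
M5
G0 X43.906 Y59.204
M4 S296
G1 X43.791 Y55.973 F3460
G1 X50.611 Y58.558
G1 X61.738 Y64.823
G1 X74.544 Y72.630
G1 X86.400 Y79.844
G1 X94.678 Y84.329
M5
G0 X59.811 Y102.431
M4 S296
G1 X81.295 Y102.431 F3460
G1 X81.295 Y76.721
G1 X59.811 Y76.721
G1 X59.811 Y102.431
M5
G0 X156.484 Y58.019
M4 S296
G1 X148.493 Y63.069 F3460
G1 X146.413 Y72.292
G1 X151.463 Y80.283
G1 X160.686 Y82.363
G1 X168.677 Y77.313
G1 X170.757 Y68.090
G1 X165.707 Y60.099
G1 X156.484 Y58.019
M5
G0 X0.000 Y0.000

Since the viewBox matches the mm dimensions, user units are millimetres directly. The only transform is the Y-flip y_m = 128.683 − y_svg.

Shape 1 is a rectangle drawn with `<polygon>`. Its stroke #ff00ff means engrave at S296, F3460. After flipping Y the toolpath is (40.570,113.074) → (131.355,113.074) → (131.355,85.697) → (40.570,85.697) → (40.570,113.074), returning to the start.

Shape 2 is a regular polygon drawn with `<path>`. Its stroke #ff00ff means engrave at S296, F3460. After flipping Y the toolpath is (89.174,106.018) → (95.448,36.012) → (25.442,29.738) → (19.168,99.744) → (89.174,106.018), returning to the start.

Shape 3 is a circle drawn with `<circle>`. Its stroke #ff00ff means engrave at S296, F3460. After flipping Y the toolpath is (103.103,81.612) → (98.716,97.985) → (86.730,109.971) → (70.357,114.358) → (53.984,109.971) → (41.998,97.985) → (37.611,81.612) → (41.998,65.239) → (53.984,53.253) → (70.357,48.866) → (86.730,53.253) → (98.716,65.239) → (103.103,81.612), returning to the start.

Shape 4 is a quadratic bezier drawn with `<path>`. Its stroke #ff00ff means engrave at S296, F3460. After flipping Y the toolpath is (113.251,96.224) → (96.153,84.912) → (79.663,76.998) → (63.780,72.482) → (48.504,71.364) → (33.836,73.643) → (19.775,79.320).

Shape 5 is a cubic bezier drawn with `<path>`. Its stroke #ff00ff means engrave at S296, F3460. After flipping Y the toolpath is (43.906,59.204) → (43.791,55.973) → (50.611,58.558) → (61.738,64.823) → (74.544,72.630) → (86.400,79.844) → (94.678,84.329).

Shape 6 is a rectangle drawn with `<path>`. Its stroke #ff00ff means engrave at S296, F3460. After flipping Y the toolpath is (59.811,102.431) → (81.295,102.431) → (81.295,76.721) → (59.811,76.721) → (59.811,102.431), returning to the start.

Shape 7 is a regular polygon drawn with `<polygon>`. Its stroke #ff00ff means engrave at S296, F3460. After flipping Y the toolpath is (156.484,58.019) → (148.493,63.069) → (146.413,72.292) → (151.463,80.283) → (160.686,82.363) → (168.677,77.313) → (170.757,68.090) → (165.707,60.099) → (156.484,58.019), returning to the start.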